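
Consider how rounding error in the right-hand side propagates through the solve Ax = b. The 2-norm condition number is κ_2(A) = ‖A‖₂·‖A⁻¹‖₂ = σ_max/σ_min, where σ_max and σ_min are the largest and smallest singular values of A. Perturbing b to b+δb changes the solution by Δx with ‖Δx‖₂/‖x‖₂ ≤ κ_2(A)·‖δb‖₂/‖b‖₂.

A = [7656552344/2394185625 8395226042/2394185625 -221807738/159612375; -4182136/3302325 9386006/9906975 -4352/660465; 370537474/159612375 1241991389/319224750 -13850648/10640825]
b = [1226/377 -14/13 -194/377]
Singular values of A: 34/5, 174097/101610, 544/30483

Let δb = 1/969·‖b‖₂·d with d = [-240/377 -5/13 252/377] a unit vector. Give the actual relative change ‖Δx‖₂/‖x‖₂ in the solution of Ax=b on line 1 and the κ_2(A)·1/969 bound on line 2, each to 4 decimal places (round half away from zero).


from the listed singular values, σ₁ = 34/5, σ_n = 544/30483
κ = σ_max/σ_min = (34/5)/(544/30483) = 381.0375
κ_2(A)·‖δb‖/‖b‖ = 0.3932
solve Ax = b  →  x = [-17.7245 -25.5781 -107.6694]
‖b‖ = 3.4641, ‖x‖ = 112.0763
re-solving with b+δb shifts x by Δx of norm 0.2003
dividing the unrounded norms, ‖Δx‖/‖x‖ = 0.0018
so the bound overstates the realised error by a factor of ≈ 220.0048 (computed from the unrounded values)

0.0018
0.3932


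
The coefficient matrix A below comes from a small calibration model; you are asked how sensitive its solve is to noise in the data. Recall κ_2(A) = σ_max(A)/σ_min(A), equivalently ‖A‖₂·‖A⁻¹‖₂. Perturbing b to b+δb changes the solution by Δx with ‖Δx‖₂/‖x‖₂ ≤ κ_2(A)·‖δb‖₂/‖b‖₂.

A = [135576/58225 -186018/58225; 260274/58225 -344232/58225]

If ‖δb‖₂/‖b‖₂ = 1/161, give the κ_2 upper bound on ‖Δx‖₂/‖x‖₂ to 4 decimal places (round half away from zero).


AᵀA = [298004868/11730625 -397281024/11730625; -397281024/11730625 529752132/11730625]; tr = 6622056/93845, det = 3111696/11730625
char-poly roots: 1764/25 and 1764/469225
κ = σ_max/σ_min = (42/5)/(42/685) = 137.0000
worst-case relative error ≤ 137.0000 × 1/161 = 0.8509

0.8509


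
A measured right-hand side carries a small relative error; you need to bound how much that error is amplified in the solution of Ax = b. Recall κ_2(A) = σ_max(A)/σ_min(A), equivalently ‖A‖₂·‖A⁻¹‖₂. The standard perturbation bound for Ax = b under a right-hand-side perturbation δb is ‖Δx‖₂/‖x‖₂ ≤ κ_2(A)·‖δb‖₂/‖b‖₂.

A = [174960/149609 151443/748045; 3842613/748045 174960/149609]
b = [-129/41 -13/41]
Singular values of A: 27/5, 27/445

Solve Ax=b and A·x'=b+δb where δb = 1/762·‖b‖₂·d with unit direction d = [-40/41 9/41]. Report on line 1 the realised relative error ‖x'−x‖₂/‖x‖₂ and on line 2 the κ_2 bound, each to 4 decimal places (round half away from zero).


largest singular value 27/5, smallest 27/445
κ = σ_max/σ_min = (27/5)/(27/445) = 89.0000
worst-case relative error ≤ 89.0000 × 1/762 = 0.1168
solve Ax = b  →  x = [-11.0343 48.1978]
‖b‖ = 3.1623, ‖x‖ = 49.4448
δb = ε·‖b‖·d = [-0.0040 0.0009]; solving A·Δx = δb gives ‖Δx‖ = 0.0684
dividing the unrounded norms, ‖Δx‖/‖x‖ = 0.0014
so the bound overstates the realised error by a factor of ≈ 84.4334 (computed from the unrounded values)

0.0014
0.1168


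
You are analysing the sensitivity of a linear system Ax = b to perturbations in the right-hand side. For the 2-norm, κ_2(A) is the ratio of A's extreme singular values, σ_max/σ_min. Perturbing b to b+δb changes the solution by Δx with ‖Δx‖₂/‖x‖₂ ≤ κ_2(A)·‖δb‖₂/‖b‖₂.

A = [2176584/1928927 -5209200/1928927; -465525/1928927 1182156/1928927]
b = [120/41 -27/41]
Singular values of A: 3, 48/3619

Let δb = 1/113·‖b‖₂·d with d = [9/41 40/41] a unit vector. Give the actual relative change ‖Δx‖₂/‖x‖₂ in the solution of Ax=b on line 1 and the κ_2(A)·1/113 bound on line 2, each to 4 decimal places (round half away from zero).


from the listed singular values, σ₁ = 3, σ_n = 48/3619
κ_2(A) = 3 / (48/3619) = 226.1875
perturbation bound = 226.1875·1/113 = 2.0017
solve Ax = b  →  x = [0.3846 -0.9231]
‖b‖₂ = 3.0000 and ‖x‖₂ = 1.0000
Δx = A⁻¹·δb where δb = 1/113·3.0000·d; ‖Δx‖ = 2.0017
dividing the unrounded norms, ‖Δx‖/‖x‖ = 2.0017
tightness: 2.0017 against a bound of 2.0017; the bound is attained (ratio 1)

2.0017
2.0017


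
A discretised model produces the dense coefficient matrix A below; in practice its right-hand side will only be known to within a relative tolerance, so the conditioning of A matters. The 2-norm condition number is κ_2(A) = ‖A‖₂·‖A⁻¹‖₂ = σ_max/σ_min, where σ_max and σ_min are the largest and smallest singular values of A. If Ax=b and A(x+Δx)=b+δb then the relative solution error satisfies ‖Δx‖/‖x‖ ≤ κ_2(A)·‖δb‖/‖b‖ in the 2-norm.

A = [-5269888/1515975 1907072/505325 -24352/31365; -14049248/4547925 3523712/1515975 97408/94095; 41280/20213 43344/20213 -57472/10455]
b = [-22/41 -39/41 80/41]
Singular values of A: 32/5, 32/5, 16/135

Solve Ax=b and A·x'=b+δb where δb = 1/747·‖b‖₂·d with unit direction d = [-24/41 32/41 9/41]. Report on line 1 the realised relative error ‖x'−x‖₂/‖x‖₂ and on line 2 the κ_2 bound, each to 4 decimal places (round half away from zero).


0.0723
0.0723

from the listed singular values, σ₁ = 32/5, σ_n = 16/135
κ_2(A) = (32/5) / (16/135) = 54.0000
worst-case relative error ≤ 54.0000 × 1/747 = 0.0723
solve Ax = b  →  x = [0.2146 -0.0013 -0.2757]
‖b‖₂ = 2.2361 and ‖x‖₂ = 0.3494
re-solving with b+δb shifts x by Δx of norm 0.0253
dividing the unrounded norms, ‖Δx‖/‖x‖ = 0.0723
tightness: 0.0723 against a bound of 0.0723; the bound is attained (ratio 1)


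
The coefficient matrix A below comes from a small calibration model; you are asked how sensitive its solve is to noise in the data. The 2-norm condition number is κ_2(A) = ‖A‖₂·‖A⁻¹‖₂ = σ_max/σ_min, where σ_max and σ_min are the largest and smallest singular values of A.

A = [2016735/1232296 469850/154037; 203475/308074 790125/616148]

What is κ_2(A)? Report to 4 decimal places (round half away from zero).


AᵀA = [27986114025/8985523264 6558187125/1123190408; 6558187125/1123190408 24594330625/2246380816]; tr = 437243725/31091776, det = 3515625/497468416
eigenvalues of AᵀA: λ = (tr ± √(tr²−4·det))/2 = 225/16, 15625/31091776
σ_max=√(225/16)=(15/4), σ_min=√(15625/31091776)=(125/5576) → κ = 167.2800

167.2800


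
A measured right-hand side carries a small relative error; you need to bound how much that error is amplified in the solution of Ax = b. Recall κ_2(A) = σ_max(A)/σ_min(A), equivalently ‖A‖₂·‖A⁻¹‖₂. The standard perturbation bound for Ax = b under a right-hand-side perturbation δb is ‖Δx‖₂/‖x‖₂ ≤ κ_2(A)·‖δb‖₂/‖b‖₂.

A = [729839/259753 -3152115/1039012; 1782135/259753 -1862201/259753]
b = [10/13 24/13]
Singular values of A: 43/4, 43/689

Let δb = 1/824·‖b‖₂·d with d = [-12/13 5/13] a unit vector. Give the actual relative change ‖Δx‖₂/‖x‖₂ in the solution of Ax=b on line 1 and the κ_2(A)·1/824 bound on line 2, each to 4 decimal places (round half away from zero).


0.2090
0.2090

from the listed singular values, σ₁ = 43/4, σ_n = 43/689
κ_2(A) = (43/4) / (43/689) = 172.2500
worst-case relative error ≤ 172.2500 × 1/824 = 0.2090
solve Ax = b  →  x = [0.1283 -0.1347]
‖b‖₂ = 2.0000 and ‖x‖₂ = 0.1860
δb = ε·‖b‖·d = [-0.0022 0.0009]; solving A·Δx = δb gives ‖Δx‖ = 0.0389
dividing the unrounded norms, ‖Δx‖/‖x‖ = 0.2090
so the bound is sharp here: realised error equals the bound


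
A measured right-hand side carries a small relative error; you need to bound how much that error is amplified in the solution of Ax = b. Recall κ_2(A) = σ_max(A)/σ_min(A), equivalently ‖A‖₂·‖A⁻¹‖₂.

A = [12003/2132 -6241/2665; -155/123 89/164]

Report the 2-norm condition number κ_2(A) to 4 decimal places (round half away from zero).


form AᵀA = [810001/24336 -35156/2535; -35156/2535 390641/67600] with trace 70313/1800 and determinant 25/2304
solving λ² − 70313/1800·λ + 25/2304 = 0 gives λ = 625/16, 1/3600
so κ_2 = √((625/16) / (1/3600)) = 375.0000

375.0000


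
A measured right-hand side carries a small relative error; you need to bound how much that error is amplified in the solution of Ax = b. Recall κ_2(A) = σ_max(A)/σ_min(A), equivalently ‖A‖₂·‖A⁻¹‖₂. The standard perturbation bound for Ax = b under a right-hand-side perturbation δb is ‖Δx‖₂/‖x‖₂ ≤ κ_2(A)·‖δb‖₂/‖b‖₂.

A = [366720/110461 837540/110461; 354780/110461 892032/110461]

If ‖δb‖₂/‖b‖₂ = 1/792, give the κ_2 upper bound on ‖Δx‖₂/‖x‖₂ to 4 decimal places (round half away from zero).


0.0740

AᵀA = [309574800/14508481 741519360/14508481; 741519360/14508481 1780254864/14508481]; tr = 12365856/85849, det = 518400/85849
λ_max, λ_min = (12365856/85849 ± √152736378126336/7370050801)/2 = 144, 3600/85849
κ = σ_max/σ_min = 12/(60/293) = 58.6000
bound on ‖Δx‖/‖x‖: κ·ε = 58.6000·1/792 = 0.0740


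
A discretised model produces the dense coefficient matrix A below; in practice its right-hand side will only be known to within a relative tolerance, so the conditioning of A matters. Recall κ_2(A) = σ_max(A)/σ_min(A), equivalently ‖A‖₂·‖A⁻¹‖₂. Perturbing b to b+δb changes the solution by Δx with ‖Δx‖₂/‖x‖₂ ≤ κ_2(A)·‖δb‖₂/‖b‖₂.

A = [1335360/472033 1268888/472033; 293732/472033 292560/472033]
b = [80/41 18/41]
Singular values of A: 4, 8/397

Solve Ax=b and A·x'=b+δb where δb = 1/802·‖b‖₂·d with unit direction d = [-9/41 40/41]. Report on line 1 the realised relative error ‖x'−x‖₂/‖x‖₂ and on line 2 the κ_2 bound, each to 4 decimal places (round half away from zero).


largest singular value 4, smallest 8/397
κ_2(A) = 4 / (8/397) = 198.5000
perturbation bound = 198.5000·1/802 = 0.2475
solve Ax = b  →  x = [0.3621 0.3448]
‖b‖₂ = 2.0000 and ‖x‖₂ = 0.5000
re-solving with b+δb shifts x by Δx of norm 0.1238
relative error = 0.2475
tightness: 0.2475 against a bound of 0.2475; the bound is attained (ratio 1)

0.2475
0.2475


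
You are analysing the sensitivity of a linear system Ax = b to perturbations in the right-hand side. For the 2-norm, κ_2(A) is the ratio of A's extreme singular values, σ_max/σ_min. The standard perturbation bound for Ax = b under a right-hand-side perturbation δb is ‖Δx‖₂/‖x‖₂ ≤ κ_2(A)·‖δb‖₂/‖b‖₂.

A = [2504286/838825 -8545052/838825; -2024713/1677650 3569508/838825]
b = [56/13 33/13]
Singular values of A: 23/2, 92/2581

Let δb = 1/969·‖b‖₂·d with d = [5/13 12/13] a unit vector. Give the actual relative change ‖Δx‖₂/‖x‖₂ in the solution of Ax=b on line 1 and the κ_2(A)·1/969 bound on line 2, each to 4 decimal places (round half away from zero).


0.0013
0.3329

largest singular value 23/2, smallest 92/2581
κ_2(A) = (23/2) / (92/2581) = 322.6250
bound on ‖Δx‖/‖x‖: κ·ε = 322.6250·1/969 = 0.3329
solve Ax = b  →  x = [107.8017 31.1704]
2-norm of b is 5.0000; of x, 112.2177
Δx = A⁻¹·δb where δb = 1/969·5.0000·d; ‖Δx‖ = 0.1448
relative error = 0.0013
tightness: 0.0013 against a bound of 0.3329 (unrounded ratio ≈ 0.0039)


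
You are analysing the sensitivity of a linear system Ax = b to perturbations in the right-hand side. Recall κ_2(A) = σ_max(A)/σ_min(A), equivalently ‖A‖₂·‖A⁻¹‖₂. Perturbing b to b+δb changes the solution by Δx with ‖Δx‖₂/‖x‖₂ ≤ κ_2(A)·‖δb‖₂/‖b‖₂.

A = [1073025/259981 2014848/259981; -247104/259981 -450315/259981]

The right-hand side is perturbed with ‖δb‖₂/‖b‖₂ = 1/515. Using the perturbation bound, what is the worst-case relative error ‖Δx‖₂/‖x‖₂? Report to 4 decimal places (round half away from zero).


0.7243

AᵀA = [42427233/2365193 79548480/2365193; 79548480/2365193 149154777/2365193]; tr = 11269530/139129, det = 6561/139129
eigenvalues of AᵀA: λ = (tr ± √(tr²−4·det))/2 = 81, 81/139129
so κ_2 = √(81 / (81/139129)) = 373.0000
worst-case relative error ≤ 373.0000 × 1/515 = 0.7243


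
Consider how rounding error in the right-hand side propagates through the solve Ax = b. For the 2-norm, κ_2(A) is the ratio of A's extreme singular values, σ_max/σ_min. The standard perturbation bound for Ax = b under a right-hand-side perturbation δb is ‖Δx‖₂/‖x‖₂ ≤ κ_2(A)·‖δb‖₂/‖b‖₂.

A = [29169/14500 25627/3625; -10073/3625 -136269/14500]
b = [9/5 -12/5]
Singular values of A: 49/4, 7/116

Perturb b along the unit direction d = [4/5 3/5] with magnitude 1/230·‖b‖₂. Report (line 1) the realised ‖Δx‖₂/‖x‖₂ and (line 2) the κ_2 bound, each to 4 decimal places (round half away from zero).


σ_max = 49/4, σ_min = 7/116
κ = σ_max/σ_min = (49/4)/(7/116) = 203.0000
perturbation bound = 203.0000·1/230 = 0.8826
solve Ax = b  →  x = [0.0686 0.2351]
‖b‖₂ = 3.0000 and ‖x‖₂ = 0.2449
Δx = A⁻¹·δb where δb = 1/230·3.0000·d; ‖Δx‖ = 0.2161
realised ‖Δx‖/‖x‖ = 0.8826
realised/bound = 1 exactly: the bound is attained for this b and d

0.8826
0.8826


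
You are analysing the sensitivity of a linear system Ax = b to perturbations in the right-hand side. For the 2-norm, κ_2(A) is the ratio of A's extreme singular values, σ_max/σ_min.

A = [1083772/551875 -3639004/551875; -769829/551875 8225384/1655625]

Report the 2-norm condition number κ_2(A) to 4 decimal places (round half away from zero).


132.4500

AᵀA = [70687937489/12182640625 -726547642744/36547921875; -726547642744/36547921875 7473523718224/109643765625]; tr = 12975544249/175430025, det = 54700816/175430025
char-poly roots: 1849/25 and 29584/7017201
σ_max=√(1849/25)=(43/5), σ_min=√(29584/7017201)=(172/2649) → κ = 132.4500


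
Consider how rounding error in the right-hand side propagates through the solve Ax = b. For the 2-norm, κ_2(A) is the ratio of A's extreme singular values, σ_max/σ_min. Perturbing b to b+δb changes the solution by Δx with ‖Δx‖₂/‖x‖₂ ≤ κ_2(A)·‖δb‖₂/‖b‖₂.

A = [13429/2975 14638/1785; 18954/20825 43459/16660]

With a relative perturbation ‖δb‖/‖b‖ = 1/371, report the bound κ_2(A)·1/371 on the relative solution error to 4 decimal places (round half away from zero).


0.0594

form AᵀA = [14713309/693889 163998445/4163334; 163998445/4163334 7399466425/99920016] with trace 32934889/345744 and determinant 714025/38416
char-poly roots: 1521/16 and 4225/21609
κ = σ_max/σ_min = (39/4)/(65/147) = 22.0500
worst-case relative error ≤ 22.0500 × 1/371 = 0.0594


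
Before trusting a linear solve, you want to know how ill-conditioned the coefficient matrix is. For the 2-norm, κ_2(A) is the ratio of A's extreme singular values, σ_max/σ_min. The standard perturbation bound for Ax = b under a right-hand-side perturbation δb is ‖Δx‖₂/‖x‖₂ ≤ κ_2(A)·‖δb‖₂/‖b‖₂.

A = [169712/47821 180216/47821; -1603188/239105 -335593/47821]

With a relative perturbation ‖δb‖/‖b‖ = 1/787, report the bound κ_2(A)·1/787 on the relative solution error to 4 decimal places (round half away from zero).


form AᵀA = [11385002896/197824225 2390805396/39564845; 2390805396/39564845 502077745/7912969] with trace 28462481/235225 and determinant 30976/235225
eigenvalues of AᵀA: λ = (tr ± √(tr²−4·det))/2 = 121, 256/235225
σ_max=√121=11, σ_min=√(256/235225)=(16/485) → κ = 333.4375
worst-case relative error ≤ 333.4375 × 1/787 = 0.4237

0.4237


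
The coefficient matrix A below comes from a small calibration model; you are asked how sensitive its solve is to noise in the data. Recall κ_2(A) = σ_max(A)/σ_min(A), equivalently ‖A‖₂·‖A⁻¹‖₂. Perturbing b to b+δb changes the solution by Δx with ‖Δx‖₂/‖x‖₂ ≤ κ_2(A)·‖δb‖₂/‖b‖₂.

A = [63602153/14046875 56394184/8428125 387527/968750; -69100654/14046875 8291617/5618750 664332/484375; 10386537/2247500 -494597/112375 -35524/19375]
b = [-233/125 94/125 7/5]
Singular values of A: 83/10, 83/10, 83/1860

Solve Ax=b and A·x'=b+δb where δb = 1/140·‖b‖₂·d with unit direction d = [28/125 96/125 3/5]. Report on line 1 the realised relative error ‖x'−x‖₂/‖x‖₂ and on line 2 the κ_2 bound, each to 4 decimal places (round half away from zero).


0.0175
1.3286

σ_max = 83/10, σ_min = 83/1860
κ_2(A) = (83/10) / (83/1860) = 186.0000
κ_2(A)·‖δb‖/‖b‖ = 1.3286
solve Ax = b  →  x = [4.4613 -4.5816 21.4795]
‖b‖₂ = 2.4495 and ‖x‖₂ = 22.4113
δb = ε·‖b‖·d = [0.0039 0.0134 0.0105]; solving A·Δx = δb gives ‖Δx‖ = 0.3921
dividing the unrounded norms, ‖Δx‖/‖x‖ = 0.0175
tightness: 0.0175 against a bound of 1.3286 (unrounded ratio ≈ 0.0132)


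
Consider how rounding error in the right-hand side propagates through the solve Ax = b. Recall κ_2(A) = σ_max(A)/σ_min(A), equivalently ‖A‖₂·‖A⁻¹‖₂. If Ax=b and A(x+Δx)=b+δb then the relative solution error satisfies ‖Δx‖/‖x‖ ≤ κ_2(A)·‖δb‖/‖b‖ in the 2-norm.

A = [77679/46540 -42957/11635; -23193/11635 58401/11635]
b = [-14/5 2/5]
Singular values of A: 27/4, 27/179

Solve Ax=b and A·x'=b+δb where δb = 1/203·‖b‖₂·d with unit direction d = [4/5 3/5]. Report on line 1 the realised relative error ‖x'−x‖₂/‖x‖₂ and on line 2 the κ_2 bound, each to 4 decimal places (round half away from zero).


from the listed singular values, σ₁ = 27/4, σ_n = 27/179
κ_2(A) = (27/4) / (27/179) = 44.7500
bound on ‖Δx‖/‖x‖: κ·ε = 44.7500·1/203 = 0.2204
solve Ax = b  →  x = [-12.3533 -4.8262]
‖b‖ = 2.8284, ‖x‖ = 13.2626
with δb = [0.0111 0.0084], A·Δx = δb → ‖Δx‖ = 0.0924
realised ‖Δx‖/‖x‖ = 0.0070
so the bound overstates the realised error by a factor of ≈ 31.6509 (computed from the unrounded values)

0.0070
0.2204


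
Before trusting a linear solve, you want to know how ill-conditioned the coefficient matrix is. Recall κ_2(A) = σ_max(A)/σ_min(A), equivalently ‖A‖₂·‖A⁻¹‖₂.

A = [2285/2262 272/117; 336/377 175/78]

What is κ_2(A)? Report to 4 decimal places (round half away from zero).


AᵀA = [11041/6084 19840/4563; 19840/4563 571561/54756]; tr = 1985/162, det = 49/1296
char-poly roots: 49/4 and 1/324
so κ_2 = √((49/4) / (1/324)) = 63.0000

63.0000


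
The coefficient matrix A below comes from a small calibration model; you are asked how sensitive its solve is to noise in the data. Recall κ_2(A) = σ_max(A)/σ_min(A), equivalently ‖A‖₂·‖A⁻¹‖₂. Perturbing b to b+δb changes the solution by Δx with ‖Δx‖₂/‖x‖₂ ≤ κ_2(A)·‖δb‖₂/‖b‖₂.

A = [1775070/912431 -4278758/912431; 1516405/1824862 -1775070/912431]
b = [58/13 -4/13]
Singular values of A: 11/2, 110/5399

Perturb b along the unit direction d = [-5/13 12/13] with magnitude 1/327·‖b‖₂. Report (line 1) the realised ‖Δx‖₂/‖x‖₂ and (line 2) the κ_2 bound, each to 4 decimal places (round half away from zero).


0.0068
0.8255

largest singular value 11/2, smallest 110/5399
κ_2(A) = (11/2) / (110/5399) = 269.9500
κ_2(A)·‖δb‖/‖b‖ = 0.8255
solve Ax = b  →  x = [-90.3329 -38.4266]
‖b‖₂ = 4.4721 and ‖x‖₂ = 98.1663
re-solving with b+δb shifts x by Δx of norm 0.6713
realised ‖Δx‖/‖x‖ = 0.0068
so the bound overstates the realised error by a factor of ≈ 120.7286 (computed from the unrounded values)


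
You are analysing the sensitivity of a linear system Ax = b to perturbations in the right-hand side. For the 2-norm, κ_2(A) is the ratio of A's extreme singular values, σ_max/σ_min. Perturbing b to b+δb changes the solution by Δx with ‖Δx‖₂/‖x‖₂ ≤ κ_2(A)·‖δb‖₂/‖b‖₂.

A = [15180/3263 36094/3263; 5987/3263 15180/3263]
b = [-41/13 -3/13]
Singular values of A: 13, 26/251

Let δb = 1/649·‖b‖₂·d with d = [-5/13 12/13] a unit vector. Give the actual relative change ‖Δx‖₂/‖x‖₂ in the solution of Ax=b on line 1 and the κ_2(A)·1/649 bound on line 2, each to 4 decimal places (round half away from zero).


largest singular value 13, smallest 26/251
κ_2(A) = 13 / (26/251) = 125.5000
κ_2(A)·‖δb‖/‖b‖ = 0.1934
solve Ax = b  →  x = [-9.0000 3.5000]
2-norm of b is 3.1623; of x, 9.6566
re-solving with b+δb shifts x by Δx of norm 0.0470
dividing the unrounded norms, ‖Δx‖/‖x‖ = 0.0049
so the bound overstates the realised error by a factor of ≈ 39.6979 (computed from the unrounded values)

0.0049
0.1934


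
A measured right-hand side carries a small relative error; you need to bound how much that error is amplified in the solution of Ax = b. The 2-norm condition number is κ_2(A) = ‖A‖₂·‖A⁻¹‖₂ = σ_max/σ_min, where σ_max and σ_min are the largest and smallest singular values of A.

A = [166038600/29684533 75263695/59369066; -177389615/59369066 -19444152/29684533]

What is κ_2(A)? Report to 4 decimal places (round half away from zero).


340.7120

M = AᵀA = [490457931729025/12196145320804 27588008972160/3049036330201; 27588008972160/3049036330201 24833646965569/12196145320804]. tr(M)=153269357137/3627645842, det(M)=446265625/29021166736
eigenvalues of AᵀA: λ = (tr ± √(tr²−4·det))/2 = 169/4, 2640625/7255291684
κ_2(A) = √(λ_max/λ_min) = √((169/4) / (2640625/7255291684)) = 340.7120


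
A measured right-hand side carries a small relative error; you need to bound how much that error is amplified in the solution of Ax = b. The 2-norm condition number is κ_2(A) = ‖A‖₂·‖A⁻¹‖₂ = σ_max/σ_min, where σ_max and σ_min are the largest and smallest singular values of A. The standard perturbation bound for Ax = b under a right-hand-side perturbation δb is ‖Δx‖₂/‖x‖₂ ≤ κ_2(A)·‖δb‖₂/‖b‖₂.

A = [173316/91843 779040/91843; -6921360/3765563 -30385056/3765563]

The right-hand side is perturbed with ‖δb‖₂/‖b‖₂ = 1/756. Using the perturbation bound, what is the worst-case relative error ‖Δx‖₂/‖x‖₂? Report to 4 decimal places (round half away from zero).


form AᵀA = [117003370896/16860243409 519946128000/16860243409; 519946128000/16860243409 2310887172096/16860243409] with trace 1444313232/10029889 and determinant 1327104/10029889
char-poly roots: 144 and 9216/10029889
so κ_2 = √(144 / (9216/10029889)) = 395.8750
worst-case relative error ≤ 395.8750 × 1/756 = 0.5236

0.5236


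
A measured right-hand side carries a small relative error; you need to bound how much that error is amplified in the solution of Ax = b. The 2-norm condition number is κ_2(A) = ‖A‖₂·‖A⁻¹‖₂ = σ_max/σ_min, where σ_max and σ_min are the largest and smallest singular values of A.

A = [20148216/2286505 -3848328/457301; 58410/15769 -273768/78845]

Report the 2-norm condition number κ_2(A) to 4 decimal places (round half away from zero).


form AᵀA = [2826521841924/30935533225 -538373948112/6187106645; -538373948112/6187106645 2563744081536/30935533225] with trace 1281870612/7356845 and determinant 303595776/919605625
λ_max, λ_min = (1281870612/7356845 ± √41078019842078014224/1353079208850625)/2 = 4356/25, 69696/36784225
κ_2(A) = √(λ_max/λ_min) = √((4356/25) / (69696/36784225)) = 303.2500

303.2500


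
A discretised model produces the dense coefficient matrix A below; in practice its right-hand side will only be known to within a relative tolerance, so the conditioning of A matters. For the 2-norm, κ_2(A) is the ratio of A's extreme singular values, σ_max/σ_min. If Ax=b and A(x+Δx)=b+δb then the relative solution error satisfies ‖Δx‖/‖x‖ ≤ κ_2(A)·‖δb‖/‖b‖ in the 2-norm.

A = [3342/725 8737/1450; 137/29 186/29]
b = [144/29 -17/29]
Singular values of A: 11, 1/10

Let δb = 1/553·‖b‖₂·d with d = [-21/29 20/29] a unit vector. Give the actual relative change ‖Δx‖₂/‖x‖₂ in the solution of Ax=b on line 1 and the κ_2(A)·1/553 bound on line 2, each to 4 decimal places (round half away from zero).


σ_max = 11, σ_min = 1/10
κ_2(A) = 11 / (1/10) = 110.0000
bound on ‖Δx‖/‖x‖: κ·ε = 110.0000·1/553 = 0.1989
solve Ax = b  →  x = [32.1636 -23.7818]
2-norm of b is 5.0000; of x, 40.0009
with δb = [-0.0065 0.0062], A·Δx = δb → ‖Δx‖ = 0.0904
dividing the unrounded norms, ‖Δx‖/‖x‖ = 0.0023
so the bound overstates the realised error by a factor of ≈ 88.0020 (computed from the unrounded values)

0.0023
0.1989


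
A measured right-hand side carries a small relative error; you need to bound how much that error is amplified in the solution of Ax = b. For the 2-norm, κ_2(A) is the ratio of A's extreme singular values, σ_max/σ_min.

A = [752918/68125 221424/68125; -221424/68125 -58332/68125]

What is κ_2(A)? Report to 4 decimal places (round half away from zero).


M = AᵀA = [985462564/7425625 287408352/7425625; 287408352/7425625 83889936/7425625]. tr(M)=1710964/11881, det(M)=14400/11881
eigenvalues of AᵀA: λ = (tr ± √(tr²−4·det))/2 = 144, 100/11881
κ = σ_max/σ_min = 12/(10/109) = 130.8000

130.8000


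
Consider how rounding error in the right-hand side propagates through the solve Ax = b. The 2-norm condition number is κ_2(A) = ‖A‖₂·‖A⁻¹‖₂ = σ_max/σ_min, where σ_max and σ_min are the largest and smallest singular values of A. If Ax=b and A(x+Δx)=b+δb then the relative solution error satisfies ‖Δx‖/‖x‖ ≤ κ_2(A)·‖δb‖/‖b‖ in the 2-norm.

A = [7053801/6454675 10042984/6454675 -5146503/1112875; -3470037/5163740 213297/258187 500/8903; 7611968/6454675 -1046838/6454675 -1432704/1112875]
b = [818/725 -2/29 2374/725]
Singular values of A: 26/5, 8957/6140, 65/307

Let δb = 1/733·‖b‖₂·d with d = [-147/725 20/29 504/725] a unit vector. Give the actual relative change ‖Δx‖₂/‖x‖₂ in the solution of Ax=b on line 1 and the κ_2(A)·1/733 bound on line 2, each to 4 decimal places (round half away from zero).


0.0023
0.0335

largest singular value 26/5, smallest 65/307
κ = σ_max/σ_min = (26/5)/(65/307) = 24.5600
κ_2(A)·‖δb‖/‖b‖ = 0.0335
solve Ax = b  →  x = [7.1083 5.4757 3.2781]
2-norm of b is 3.4641; of x, 9.5529
δb = ε·‖b‖·d = [-0.0010 0.0033 0.0033]; solving A·Δx = δb gives ‖Δx‖ = 0.0223
dividing the unrounded norms, ‖Δx‖/‖x‖ = 0.0023
realised/bound (from unrounded values) ≈ 0.0697


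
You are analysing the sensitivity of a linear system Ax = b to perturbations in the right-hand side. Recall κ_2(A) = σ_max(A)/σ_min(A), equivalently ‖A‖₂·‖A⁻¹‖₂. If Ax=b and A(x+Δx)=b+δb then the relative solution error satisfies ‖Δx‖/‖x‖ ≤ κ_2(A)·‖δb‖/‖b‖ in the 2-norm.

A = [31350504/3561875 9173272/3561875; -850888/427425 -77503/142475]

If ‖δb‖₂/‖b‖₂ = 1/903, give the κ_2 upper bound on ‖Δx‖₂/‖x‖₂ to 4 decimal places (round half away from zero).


0.2886

AᵀA = [5531346461824/67925390625 537761204344/22641796875; 537761204344/22641796875 52292157089/7547265625]; tr = 9603161401/108680625, det = 312299584/2717015625
char-poly roots: 2209/25 and 141376/108680625
κ = σ_max/σ_min = (47/5)/(376/10425) = 260.6250
κ_2(A)·‖δb‖/‖b‖ = 0.2886


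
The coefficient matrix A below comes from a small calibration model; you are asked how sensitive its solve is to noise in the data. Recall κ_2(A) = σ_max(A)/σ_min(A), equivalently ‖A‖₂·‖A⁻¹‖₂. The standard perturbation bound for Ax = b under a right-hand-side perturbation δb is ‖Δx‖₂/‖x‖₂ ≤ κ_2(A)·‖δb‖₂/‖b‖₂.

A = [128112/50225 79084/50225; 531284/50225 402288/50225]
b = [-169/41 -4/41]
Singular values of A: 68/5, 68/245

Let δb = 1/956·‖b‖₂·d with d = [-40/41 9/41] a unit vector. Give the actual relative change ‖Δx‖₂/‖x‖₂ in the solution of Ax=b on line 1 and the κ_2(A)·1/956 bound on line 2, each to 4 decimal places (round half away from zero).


largest singular value 68/5, smallest 68/245
κ_2(A) = (68/5) / (68/245) = 49.0000
perturbation bound = 49.0000·1/956 = 0.0513
solve Ax = b  →  x = [-8.7059 11.4853]
‖b‖ = 4.1231, ‖x‖ = 14.4120
with δb = [-0.0042 0.0009], A·Δx = δb → ‖Δx‖ = 0.0155
dividing the unrounded norms, ‖Δx‖/‖x‖ = 0.0011
realised/bound (from unrounded values) ≈ 0.0210

0.0011
0.0513


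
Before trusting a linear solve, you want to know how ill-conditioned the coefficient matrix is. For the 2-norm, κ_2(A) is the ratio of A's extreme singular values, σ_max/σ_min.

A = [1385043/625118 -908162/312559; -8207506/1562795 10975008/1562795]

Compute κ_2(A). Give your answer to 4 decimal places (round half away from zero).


form AᵀA = [1878172909801/57806584900 -626038383267/14451646225; -626038383267/14451646225 834732284356/14451646225] with trace 208684081889/2312263396 and determinant 52128400/578065849
char-poly roots: 361/4 and 577600/578065849
κ_2(A) = √(λ_max/λ_min) = √((361/4) / (577600/578065849)) = 300.5375

300.5375


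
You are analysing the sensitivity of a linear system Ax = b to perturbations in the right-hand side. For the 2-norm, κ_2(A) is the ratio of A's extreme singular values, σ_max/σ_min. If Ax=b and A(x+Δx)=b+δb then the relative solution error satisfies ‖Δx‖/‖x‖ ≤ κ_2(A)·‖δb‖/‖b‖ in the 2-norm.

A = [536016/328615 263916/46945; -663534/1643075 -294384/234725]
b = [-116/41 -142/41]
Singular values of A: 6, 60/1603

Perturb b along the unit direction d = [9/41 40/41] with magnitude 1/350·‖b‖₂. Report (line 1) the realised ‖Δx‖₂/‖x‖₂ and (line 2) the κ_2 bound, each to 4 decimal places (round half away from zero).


0.0032
0.4580

σ_max = 6, σ_min = 60/1603
κ_2(A) = 6 / (60/1603) = 160.3000
perturbation bound = 160.3000·1/350 = 0.4580
solve Ax = b  →  x = [102.4987 -30.2427]
2-norm of b is 4.4721; of x, 106.8672
δb = ε·‖b‖·d = [0.0028 0.0125]; solving A·Δx = δb gives ‖Δx‖ = 0.3414
dividing the unrounded norms, ‖Δx‖/‖x‖ = 0.0032
so the bound overstates the realised error by a factor of ≈ 143.3774 (computed from the unrounded values)


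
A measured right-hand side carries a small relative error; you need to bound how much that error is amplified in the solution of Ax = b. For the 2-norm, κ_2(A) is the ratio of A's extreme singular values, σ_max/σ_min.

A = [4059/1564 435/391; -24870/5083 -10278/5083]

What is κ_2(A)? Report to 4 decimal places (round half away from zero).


184.0000

M = AᵀA = [43877601/1430416 4570425/357604; 4570425/357604 476181/89401]. tr(M)=304713/8464, det(M)=81/2116
λ_max, λ_min = (304713/8464 ± √92839043025/71639296)/2 = 36, 9/8464
so κ_2 = √(36 / (9/8464)) = 184.0000


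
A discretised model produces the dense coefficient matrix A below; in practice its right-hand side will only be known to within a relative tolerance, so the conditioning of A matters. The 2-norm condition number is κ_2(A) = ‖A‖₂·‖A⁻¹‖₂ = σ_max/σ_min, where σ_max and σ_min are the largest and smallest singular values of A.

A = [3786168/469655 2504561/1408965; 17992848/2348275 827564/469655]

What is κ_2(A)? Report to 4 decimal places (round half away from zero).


222.1875

M = AᵀA = [811081191744/6556950625 36497876872/1311390125; 36497876872/1311390125 2957570837/472100445]. tr(M)=4562419441/35105625, det(M)=33362176/97515625
λ_max, λ_min = (4562419441/35105625 ± √20813984627557382881/1232404906640625)/2 = 3249/25, 92416/35105625
σ_max=√(3249/25)=(57/5), σ_min=√(92416/35105625)=(304/5925) → κ = 222.1875


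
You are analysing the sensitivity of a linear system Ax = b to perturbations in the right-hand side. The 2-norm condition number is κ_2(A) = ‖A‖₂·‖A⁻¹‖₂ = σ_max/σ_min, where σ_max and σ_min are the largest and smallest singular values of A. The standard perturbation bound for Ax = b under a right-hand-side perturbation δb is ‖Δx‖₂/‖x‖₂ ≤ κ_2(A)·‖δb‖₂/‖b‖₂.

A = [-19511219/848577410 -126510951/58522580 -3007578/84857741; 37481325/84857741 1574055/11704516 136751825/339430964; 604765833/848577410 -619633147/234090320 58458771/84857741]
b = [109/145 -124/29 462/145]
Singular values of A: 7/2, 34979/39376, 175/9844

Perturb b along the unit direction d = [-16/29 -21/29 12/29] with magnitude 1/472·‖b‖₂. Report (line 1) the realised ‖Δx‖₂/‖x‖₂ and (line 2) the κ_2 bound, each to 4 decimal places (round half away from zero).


0.0029
0.4171

from the listed singular values, σ₁ = 7/2, σ_n = 175/9844
κ_2(A) = (7/2) / (175/9844) = 196.8800
worst-case relative error ≤ 196.8800 × 1/472 = 0.4171
solve Ax = b  →  x = [-156.6307 -1.3304 161.5501]
‖b‖ = 5.3852, ‖x‖ = 225.0186
re-solving with b+δb shifts x by Δx of norm 0.6418
realised ‖Δx‖/‖x‖ = 0.0029
tightness: 0.0029 against a bound of 0.4171 (unrounded ratio ≈ 0.0068)


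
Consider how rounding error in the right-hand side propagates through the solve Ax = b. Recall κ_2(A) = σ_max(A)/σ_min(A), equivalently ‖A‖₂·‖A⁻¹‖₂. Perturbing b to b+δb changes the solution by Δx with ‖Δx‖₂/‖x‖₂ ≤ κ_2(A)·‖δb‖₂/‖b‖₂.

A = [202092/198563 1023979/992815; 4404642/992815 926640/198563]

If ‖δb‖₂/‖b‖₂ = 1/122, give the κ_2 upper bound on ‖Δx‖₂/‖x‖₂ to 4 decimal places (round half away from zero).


2.0533

M = AᵀA = [12148661844/586366225 2551133508/117273245; 2551133508/117273245 13393857961/586366225]. tr(M)=6074321/139445, det(M)=527076/17430625
eigenvalues of AᵀA: λ = (tr ± √(tr²−4·det))/2 = 1089/25, 484/697225
κ = σ_max/σ_min = (33/5)/(22/835) = 250.5000
perturbation bound = 250.5000·1/122 = 2.0533


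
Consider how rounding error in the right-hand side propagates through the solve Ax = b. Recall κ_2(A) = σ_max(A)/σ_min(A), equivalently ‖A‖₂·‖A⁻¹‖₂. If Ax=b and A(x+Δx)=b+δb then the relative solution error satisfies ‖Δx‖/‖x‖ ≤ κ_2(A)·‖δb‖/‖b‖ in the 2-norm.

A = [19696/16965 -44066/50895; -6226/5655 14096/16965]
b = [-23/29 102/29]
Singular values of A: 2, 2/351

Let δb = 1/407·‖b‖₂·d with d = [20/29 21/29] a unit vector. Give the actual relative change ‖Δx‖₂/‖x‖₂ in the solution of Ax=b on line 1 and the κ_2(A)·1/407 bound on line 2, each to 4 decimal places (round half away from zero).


0.0044
0.8624

largest singular value 2, smallest 2/351
condition number: 2 ÷ (2/351) = 351.0000
worst-case relative error ≤ 351.0000 × 1/407 = 0.8624
solve Ax = b  →  x = [209.4000 281.7000]
‖b‖ = 3.6056, ‖x‖ = 351.0032
with δb = [0.0061 0.0064], A·Δx = δb → ‖Δx‖ = 1.5547
relative error = 0.0044
so the bound overstates the realised error by a factor of ≈ 194.7015 (computed from the unrounded values)


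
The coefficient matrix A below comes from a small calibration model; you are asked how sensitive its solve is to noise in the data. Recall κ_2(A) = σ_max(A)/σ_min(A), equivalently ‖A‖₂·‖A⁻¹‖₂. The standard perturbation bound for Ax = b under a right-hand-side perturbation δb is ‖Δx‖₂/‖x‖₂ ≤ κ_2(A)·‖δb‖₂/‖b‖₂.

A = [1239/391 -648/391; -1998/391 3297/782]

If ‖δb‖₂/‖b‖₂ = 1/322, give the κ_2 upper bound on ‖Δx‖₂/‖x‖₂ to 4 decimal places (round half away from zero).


0.0357

AᵀA = [19125/529 -14175/529; -14175/529 43425/2116]; tr = 119925/2116, det = 50625/2116
solving λ² − 119925/2116·λ + 50625/2116 = 0 gives λ = 225/4, 225/529
κ_2(A) = √(λ_max/λ_min) = √((225/4) / (225/529)) = 11.5000
worst-case relative error ≤ 11.5000 × 1/322 = 0.0357


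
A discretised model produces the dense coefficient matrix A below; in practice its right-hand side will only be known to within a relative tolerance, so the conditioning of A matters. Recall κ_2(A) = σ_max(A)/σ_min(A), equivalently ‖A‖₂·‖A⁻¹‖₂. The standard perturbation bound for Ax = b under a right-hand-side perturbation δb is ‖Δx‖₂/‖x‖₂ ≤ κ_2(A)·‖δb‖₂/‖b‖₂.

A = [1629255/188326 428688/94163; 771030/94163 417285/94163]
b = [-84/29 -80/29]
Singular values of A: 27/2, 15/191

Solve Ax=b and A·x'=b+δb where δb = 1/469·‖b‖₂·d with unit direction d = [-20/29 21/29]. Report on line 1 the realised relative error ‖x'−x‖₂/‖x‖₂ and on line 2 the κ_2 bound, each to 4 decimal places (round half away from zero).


largest singular value 27/2, smallest 15/191
condition number: (27/2) ÷ (15/191) = 171.9000
κ_2(A)·‖δb‖/‖b‖ = 0.3665
solve Ax = b  →  x = [-0.2614 -0.1394]
‖b‖₂ = 4.0000 and ‖x‖₂ = 0.2963
with δb = [-0.0059 0.0062], A·Δx = δb → ‖Δx‖ = 0.1086
realised ‖Δx‖/‖x‖ = 0.3665
so the bound is sharp here: realised error equals the bound

0.3665
0.3665


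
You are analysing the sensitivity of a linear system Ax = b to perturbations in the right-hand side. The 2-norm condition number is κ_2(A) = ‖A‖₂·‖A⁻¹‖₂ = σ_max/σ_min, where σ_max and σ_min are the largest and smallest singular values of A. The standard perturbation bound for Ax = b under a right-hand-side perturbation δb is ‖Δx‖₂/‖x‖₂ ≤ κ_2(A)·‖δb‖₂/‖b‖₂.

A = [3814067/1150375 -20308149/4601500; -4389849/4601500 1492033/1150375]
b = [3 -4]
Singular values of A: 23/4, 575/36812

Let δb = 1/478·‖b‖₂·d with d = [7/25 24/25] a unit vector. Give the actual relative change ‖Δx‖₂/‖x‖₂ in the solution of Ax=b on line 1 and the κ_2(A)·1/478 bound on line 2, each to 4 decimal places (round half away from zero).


from the listed singular values, σ₁ = 23/4, σ_n = 575/36812
condition number: (23/4) ÷ (575/36812) = 368.1200
perturbation bound = 368.1200·1/478 = 0.7701
solve Ax = b  →  x = [-153.2327 -115.7941]
‖b‖₂ = 5.0000 and ‖x‖₂ = 192.0639
with δb = [0.0029 0.0100], A·Δx = δb → ‖Δx‖ = 0.6697
dividing the unrounded norms, ‖Δx‖/‖x‖ = 0.0035
tightness: 0.0035 against a bound of 0.7701 (unrounded ratio ≈ 0.0045)

0.0035
0.7701


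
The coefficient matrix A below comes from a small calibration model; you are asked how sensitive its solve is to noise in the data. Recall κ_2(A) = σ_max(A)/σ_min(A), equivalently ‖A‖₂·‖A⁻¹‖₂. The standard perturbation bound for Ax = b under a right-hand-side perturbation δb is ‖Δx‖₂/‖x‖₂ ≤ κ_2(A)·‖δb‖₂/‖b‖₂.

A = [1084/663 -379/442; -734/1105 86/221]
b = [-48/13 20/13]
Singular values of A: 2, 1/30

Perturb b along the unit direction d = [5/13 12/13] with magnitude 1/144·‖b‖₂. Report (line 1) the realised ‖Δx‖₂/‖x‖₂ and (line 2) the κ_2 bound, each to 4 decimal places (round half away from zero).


0.4167
0.4167

largest singular value 2, smallest 1/30
κ = σ_max/σ_min = 2/(1/30) = 60.0000
κ_2(A)·‖δb‖/‖b‖ = 0.4167
solve Ax = b  →  x = [-1.7647 0.9412]
‖b‖ = 4.0000, ‖x‖ = 2.0000
Δx = A⁻¹·δb where δb = 1/144·4.0000·d; ‖Δx‖ = 0.8333
dividing the unrounded norms, ‖Δx‖/‖x‖ = 0.4167
tightness: 0.4167 against a bound of 0.4167; the bound is attained (ratio 1)


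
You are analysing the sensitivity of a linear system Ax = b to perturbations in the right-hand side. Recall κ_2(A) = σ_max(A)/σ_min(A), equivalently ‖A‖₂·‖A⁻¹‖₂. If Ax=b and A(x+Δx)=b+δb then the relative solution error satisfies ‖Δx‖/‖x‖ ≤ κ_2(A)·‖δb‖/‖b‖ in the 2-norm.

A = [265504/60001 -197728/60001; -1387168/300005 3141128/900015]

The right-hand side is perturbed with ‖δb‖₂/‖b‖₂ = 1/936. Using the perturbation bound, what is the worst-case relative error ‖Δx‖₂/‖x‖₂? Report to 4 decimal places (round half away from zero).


0.3316

M = AᵀA = [4383524864/107019025 -9862770944/321057075; -9862770944/321057075 22191874624/963171225]. tr(M)=2465743936/38526849, det(M)=1638400/38526849
solving λ² − 2465743936/38526849·λ + 1638400/38526849 = 0 gives λ = 64, 25600/38526849
σ_max=√64=8, σ_min=√(25600/38526849)=(160/6207) → κ = 310.3500
bound on ‖Δx‖/‖x‖: κ·ε = 310.3500·1/936 = 0.3316
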